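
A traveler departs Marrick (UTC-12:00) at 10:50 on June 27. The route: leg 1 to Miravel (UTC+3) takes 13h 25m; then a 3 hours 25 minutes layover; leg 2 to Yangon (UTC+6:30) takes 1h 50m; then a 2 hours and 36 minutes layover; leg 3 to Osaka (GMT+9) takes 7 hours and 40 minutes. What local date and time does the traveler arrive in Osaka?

12:46 on June 29

Convert departure to UTC: 10:50 + 12:00 = 22:50 UTC on Jun 27.
Add 13 hours and 25 minutes leg 1 → 12:15 UTC (Jun 28).
Add 3 hours and 25 minutes layover in Miravel → 15:40 UTC.
Add 1 hour 50 minutes leg 2 → 17:30 UTC.
Add 2 hours 36 minutes layover in Yangon → 20:06 UTC.
Add 7 hours 40 minutes leg 3 → 03:46 UTC (Jun 29).
Osaka is UTC+9:00, so local arrival = 03:46 + 9:00 = 12:46 on Jun 29.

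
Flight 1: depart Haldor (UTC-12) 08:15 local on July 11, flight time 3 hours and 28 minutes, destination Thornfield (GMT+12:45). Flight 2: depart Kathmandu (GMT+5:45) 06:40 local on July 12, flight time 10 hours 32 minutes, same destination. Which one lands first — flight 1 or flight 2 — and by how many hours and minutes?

the first, by 11 hours 44 minutes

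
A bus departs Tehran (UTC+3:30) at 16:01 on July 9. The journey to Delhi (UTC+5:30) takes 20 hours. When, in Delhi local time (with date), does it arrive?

Delhi is 2:00 ahead of Tehran.
After 20 hours it is 12:01 (Jul 10) in Tehran.
Shift by the zone difference: 12:01 + 2:00 = 14:01 on Jul 10 in Delhi.

14:01 on Jul 10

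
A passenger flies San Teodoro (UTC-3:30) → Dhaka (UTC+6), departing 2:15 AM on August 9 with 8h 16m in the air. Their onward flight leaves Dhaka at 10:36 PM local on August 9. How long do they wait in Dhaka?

2 hours 35 minutes

Convert departure to UTC: 2:15 AM + 3:30 = 5:45 AM UTC on Aug 9.
Add 8 hours 16 minutes flight time → 2:01 PM UTC.
Dhaka is UTC+6:00, so local arrival = 2:01 PM + 6:00 = 8:01 PM on Aug 9.
Layover = 10:36 PM − 8:01 PM = 2 hours 35 minutes.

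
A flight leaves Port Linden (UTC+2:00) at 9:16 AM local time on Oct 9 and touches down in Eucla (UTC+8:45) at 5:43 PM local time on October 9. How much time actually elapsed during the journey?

Departure in UTC: 9:16 AM − 2:00 = 7:16 AM on Oct 9.
Arrival in UTC: 5:43 PM − 8:45 = 8:58 AM on Oct 9.
Elapsed = 8:58 AM − 7:16 AM = 1 hour 42 minutes.

1 hour 42 minutes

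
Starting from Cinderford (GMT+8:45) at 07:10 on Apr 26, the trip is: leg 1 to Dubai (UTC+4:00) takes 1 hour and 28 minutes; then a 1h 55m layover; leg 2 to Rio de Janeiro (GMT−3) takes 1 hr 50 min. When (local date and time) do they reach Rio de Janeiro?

Convert departure to UTC: 07:10 − 8:45 = 22:25 UTC on Apr 25.
Add 1 hour 28 minutes leg 1 → 23:53 UTC.
Add 1 hour and 55 minutes layover in Dubai → 01:48 UTC (Apr 26).
Add 1 hour and 50 minutes leg 2 → 03:38 UTC.
Rio de Janeiro is UTC−3:00, so local arrival = 03:38 − 3:00 = 00:38 on Apr 26.

00:38 on April 26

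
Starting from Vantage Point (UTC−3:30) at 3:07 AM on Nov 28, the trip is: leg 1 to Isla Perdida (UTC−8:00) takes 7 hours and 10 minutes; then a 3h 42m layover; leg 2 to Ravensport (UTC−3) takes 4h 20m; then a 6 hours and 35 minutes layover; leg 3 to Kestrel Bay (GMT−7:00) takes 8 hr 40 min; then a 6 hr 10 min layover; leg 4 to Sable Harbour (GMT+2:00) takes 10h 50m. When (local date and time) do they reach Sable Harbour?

8:04 AM on November 30

Convert departure to UTC: 3:07 AM + 3:30 = 6:37 AM UTC on Nov 28.
Add 7 hours 10 minutes leg 1 → 1:47 PM UTC.
Add 3 hours and 42 minutes layover in Isla Perdida → 5:29 PM UTC.
Add 4 hours 20 minutes leg 2 → 9:49 PM UTC.
Add 6 hours 35 minutes layover in Ravensport → 4:24 AM UTC (Nov 29).
Add 8 hours 40 minutes leg 3 → 1:04 PM UTC.
Add 6 hours 10 minutes layover in Kestrel Bay → 7:14 PM UTC.
Add 10 hours 50 minutes leg 4 → 6:04 AM UTC (Nov 30).
Sable Harbour is UTC+2:00, so local arrival = 6:04 AM + 2:00 = 8:04 AM on Nov 30.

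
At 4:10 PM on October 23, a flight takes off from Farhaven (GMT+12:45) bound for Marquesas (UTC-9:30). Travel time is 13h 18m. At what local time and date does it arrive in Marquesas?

7:13 AM on October 23

Convert departure to UTC: 4:10 PM − 12:45 = 3:25 AM UTC on Oct 23.
Add 13 hours and 18 minutes travel time → 4:43 PM UTC.
Marquesas is UTC−9:30, so local arrival = 4:43 PM − 9:30 = 7:13 AM on Oct 23.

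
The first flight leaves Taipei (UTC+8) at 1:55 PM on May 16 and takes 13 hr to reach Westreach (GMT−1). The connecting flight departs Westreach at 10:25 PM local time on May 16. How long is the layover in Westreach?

Convert departure to UTC: 1:55 PM − 8:00 = 5:55 AM UTC on May 16.
Add 13 hours flight time → 6:55 PM UTC.
Westreach is UTC−1:00, so local arrival = 6:55 PM − 1:00 = 5:55 PM on May 16.
Layover = 10:25 PM − 5:55 PM = 4 hours 30 minutes.

4 hours 30 minutes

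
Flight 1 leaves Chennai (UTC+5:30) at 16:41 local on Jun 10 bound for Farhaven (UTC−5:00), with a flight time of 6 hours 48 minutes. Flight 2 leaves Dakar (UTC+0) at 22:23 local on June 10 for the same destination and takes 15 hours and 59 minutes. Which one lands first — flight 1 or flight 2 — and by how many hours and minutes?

Flight 1 in UTC: 16:41 − 5:30 = 11:11 on Jun 10.
+6 hours and 48 minutes → arrive 17:59 UTC on Jun 10.
Flight 2 departs at 22:23 UTC (Jun 10).
+15 hours and 59 minutes → arrive 14:22 UTC on Jun 11.
Flight 1 lands earlier by 20 hours 23 minutes.

the first, by 20 hours 23 minutes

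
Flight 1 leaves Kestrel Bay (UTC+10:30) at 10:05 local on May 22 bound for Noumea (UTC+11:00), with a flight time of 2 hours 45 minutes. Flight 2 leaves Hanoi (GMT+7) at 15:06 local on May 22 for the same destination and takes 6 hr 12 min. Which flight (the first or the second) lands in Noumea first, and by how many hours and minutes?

the first, by 11 hours 58 minutes

Flight 1 in UTC: 10:05 − 10:30 = 23:35 on May 21.
+2 hours 45 minutes → arrive 02:20 UTC on May 22.
Flight 2 in UTC: 15:06 − 7:00 = 08:06 on May 22.
+6 hours and 12 minutes → arrive 14:18 UTC on May 22.
Flight 1 lands earlier by 11 hours 58 minutes.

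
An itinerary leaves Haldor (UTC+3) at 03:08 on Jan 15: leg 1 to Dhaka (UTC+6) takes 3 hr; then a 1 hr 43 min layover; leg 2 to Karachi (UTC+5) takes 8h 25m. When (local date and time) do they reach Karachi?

18:16 on January 15

Convert departure to UTC: 03:08 − 3:00 = 00:08 UTC on Jan 15.
Add 3 hours leg 1 → 03:08 UTC.
Add 1 hour and 43 minutes layover in Dhaka → 04:51 UTC.
Add 8 hours 25 minutes leg 2 → 13:16 UTC.
Karachi is UTC+5:00, so local arrival = 13:16 + 5:00 = 18:16 on Jan 15.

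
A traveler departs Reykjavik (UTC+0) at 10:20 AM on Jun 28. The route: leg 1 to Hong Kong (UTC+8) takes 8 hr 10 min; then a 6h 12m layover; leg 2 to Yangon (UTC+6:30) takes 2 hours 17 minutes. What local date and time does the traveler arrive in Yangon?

Reykjavik is at UTC+0, so departure is already 10:20 AM UTC on Jun 28.
Add 8 hours 10 minutes leg 1 → 6:30 PM UTC.
Add 6 hours 12 minutes layover in Hong Kong → 12:42 AM UTC (Jun 29).
Add 2 hours 17 minutes leg 2 → 2:59 AM UTC.
Yangon is UTC+6:30, so local arrival = 2:59 AM + 6:30 = 9:29 AM on Jun 29.

9:29 AM on Jun 29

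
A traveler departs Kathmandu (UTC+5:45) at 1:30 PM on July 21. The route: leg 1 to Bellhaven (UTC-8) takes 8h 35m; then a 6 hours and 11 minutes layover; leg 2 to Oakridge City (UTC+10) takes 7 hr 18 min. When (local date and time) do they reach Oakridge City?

3:49 PM on July 22

Convert departure to UTC: 1:30 PM − 5:45 = 7:45 AM UTC on Jul 21.
Add 8 hours and 35 minutes leg 1 → 4:20 PM UTC.
Add 6 hours and 11 minutes layover in Bellhaven → 10:31 PM UTC.
Add 7 hours and 18 minutes leg 2 → 5:49 AM UTC (Jul 22).
Oakridge City is UTC+10:00, so local arrival = 5:49 AM + 10:00 = 3:49 PM on Jul 22.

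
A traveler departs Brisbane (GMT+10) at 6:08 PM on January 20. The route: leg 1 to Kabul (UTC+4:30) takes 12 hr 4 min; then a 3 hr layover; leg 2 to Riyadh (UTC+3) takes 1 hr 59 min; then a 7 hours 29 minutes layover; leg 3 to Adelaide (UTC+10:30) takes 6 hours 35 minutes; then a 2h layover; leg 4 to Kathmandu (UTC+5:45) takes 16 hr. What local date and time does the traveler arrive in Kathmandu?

Convert departure to UTC: 6:08 PM − 10:00 = 8:08 AM UTC on Jan 20.
Add 12 hours 4 minutes leg 1 → 8:12 PM UTC.
Add 3 hours layover in Kabul → 11:12 PM UTC.
Add 1 hour and 59 minutes leg 2 → 1:11 AM UTC (Jan 21).
Add 7 hours 29 minutes layover in Riyadh → 8:40 AM UTC.
Add 6 hours 35 minutes leg 3 → 3:15 PM UTC.
Add 2 hours layover in Adelaide → 5:15 PM UTC.
Add 16 hours leg 4 → 9:15 AM UTC (Jan 22).
Kathmandu is UTC+5:45, so local arrival = 9:15 AM + 5:45 = 3:00 PM on Jan 22.

3:00 PM on January 22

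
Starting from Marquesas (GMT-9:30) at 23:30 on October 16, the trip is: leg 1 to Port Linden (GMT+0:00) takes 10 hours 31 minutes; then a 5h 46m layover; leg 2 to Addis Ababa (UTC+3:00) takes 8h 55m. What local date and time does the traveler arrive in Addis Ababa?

13:12 on Oct 18

Convert departure to UTC: 23:30 + 9:30 = 09:00 UTC on Oct 17.
Add 10 hours and 31 minutes leg 1 → 19:31 UTC.
Add 5 hours 46 minutes layover in Port Linden → 01:17 UTC (Oct 18).
Add 8 hours 55 minutes leg 2 → 10:12 UTC.
Addis Ababa is UTC+3:00, so local arrival = 10:12 + 3:00 = 13:12 on Oct 18.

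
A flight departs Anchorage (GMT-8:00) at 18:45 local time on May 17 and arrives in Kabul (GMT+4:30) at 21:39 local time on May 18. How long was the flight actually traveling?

14 hours 24 minutes

Departure in UTC: 18:45 + 8:00 = 02:45 on May 18.
Arrival in UTC: 21:39 − 4:30 = 17:09 on May 18.
Elapsed = 17:09 − 02:45 = 14 hours 24 minutes.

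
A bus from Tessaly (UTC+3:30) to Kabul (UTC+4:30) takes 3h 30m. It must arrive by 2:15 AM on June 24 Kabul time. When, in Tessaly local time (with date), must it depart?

Target arrival in UTC: 2:15 AM − 4:30 = 9:45 PM on Jun 23.
Subtract 3 hours and 30 minutes → departure 6:15 PM UTC on Jun 23.
Tessaly is UTC+3:30: 6:15 PM + 3:30 = 9:45 PM on Jun 23.

9:45 PM on June 23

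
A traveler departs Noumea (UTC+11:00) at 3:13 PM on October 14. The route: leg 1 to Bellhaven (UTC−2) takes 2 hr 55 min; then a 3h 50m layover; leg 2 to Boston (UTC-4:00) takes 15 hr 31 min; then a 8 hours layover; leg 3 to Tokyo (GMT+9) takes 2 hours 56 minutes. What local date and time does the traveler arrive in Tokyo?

10:25 PM on Oct 15

Convert departure to UTC: 3:13 PM − 11:00 = 4:13 AM UTC on Oct 14.
Add 2 hours and 55 minutes leg 1 → 7:08 AM UTC.
Add 3 hours and 50 minutes layover in Bellhaven → 10:58 AM UTC.
Add 15 hours 31 minutes leg 2 → 2:29 AM UTC (Oct 15).
Add 8 hours layover in Boston → 10:29 AM UTC.
Add 2 hours 56 minutes leg 3 → 1:25 PM UTC.
Tokyo is UTC+9:00, so local arrival = 1:25 PM + 9:00 = 10:25 PM on Oct 15.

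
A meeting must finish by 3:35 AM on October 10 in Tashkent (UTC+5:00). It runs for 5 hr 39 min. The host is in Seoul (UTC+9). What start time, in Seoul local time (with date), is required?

1:56 AM on Oct 10

Target end time in UTC: 3:35 AM − 5:00 = 10:35 PM on Oct 9.
Subtract 5 hours and 39 minutes → start 4:56 PM UTC on Oct 9.
Seoul is UTC+9:00: 4:56 PM + 9:00 = 1:56 AM on Oct 10.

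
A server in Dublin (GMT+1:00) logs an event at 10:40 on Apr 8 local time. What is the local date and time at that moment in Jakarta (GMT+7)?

16:40 on April 8

Jakarta is 6:00 ahead of Dublin.
Shift by the zone difference: 10:40 + 6:00 = 16:40 on Apr 8 in Jakarta.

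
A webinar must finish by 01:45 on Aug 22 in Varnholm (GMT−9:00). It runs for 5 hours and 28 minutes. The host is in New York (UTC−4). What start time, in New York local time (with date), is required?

Target end time in UTC: 01:45 + 9:00 = 10:45 on Aug 22.
Subtract 5 hours and 28 minutes → start 05:17 UTC on Aug 22.
New York is UTC−4:00: 05:17 − 4:00 = 01:17 on Aug 22.

01:17 on August 22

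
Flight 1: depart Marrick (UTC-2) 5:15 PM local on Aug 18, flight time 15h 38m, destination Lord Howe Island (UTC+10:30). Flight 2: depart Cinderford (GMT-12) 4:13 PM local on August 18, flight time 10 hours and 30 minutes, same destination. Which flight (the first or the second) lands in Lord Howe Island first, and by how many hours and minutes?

the first, by 3 hours 50 minutes

Flight 1 in UTC: 5:15 PM + 2:00 = 7:15 PM on Aug 18.
+15 hours and 38 minutes → arrive 10:53 AM UTC on Aug 19.
Flight 2 in UTC: 4:13 PM + 12:00 = 4:13 AM on Aug 19.
+10 hours and 30 minutes → arrive 2:43 PM UTC on Aug 19.
Flight 1 lands earlier by 3 hours 50 minutes.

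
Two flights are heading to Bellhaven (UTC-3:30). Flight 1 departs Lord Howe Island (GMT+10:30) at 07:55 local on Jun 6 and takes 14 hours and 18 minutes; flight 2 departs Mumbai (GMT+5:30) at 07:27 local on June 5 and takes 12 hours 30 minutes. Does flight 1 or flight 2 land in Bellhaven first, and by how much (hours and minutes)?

Flight 1 in UTC: 07:55 − 10:30 = 21:25 on Jun 5.
+14 hours 18 minutes → arrive 11:43 UTC on Jun 6.
Flight 2 in UTC: 07:27 − 5:30 = 01:57 on Jun 5.
+12 hours 30 minutes → arrive 14:27 UTC on Jun 5.
Flight 2 lands earlier by 21 hours 16 minutes.

the second, by 21 hours 16 minutes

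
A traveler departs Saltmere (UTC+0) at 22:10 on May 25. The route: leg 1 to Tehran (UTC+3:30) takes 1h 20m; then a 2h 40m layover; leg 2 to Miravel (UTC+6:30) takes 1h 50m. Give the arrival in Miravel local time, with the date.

Saltmere is at UTC+0, so departure is already 22:10 UTC on May 25.
Add 1 hour and 20 minutes leg 1 → 23:30 UTC.
Add 2 hours and 40 minutes layover in Tehran → 02:10 UTC (May 26).
Add 1 hour and 50 minutes leg 2 → 04:00 UTC.
Miravel is UTC+6:30, so local arrival = 04:00 + 6:30 = 10:30 on May 26.

10:30 on May 26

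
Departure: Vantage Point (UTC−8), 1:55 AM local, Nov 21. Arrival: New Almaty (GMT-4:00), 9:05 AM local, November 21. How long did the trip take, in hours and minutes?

3 hours 10 minutes

New Almaty is 4:00 ahead of Vantage Point.
Clock-face elapsed time (ignoring zones) is 7 hours 10 minutes.
Actual elapsed = 7 hours 10 minutes − 4:00 = 3 hours 10 minutes.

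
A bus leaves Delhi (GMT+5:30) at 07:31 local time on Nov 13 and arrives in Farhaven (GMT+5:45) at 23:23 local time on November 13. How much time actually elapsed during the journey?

Departure in UTC: 07:31 − 5:30 = 02:01 on Nov 13.
Arrival in UTC: 23:23 − 5:45 = 17:38 on Nov 13.
Elapsed = 17:38 − 02:01 = 15 hours 37 minutes.

15 hours 37 minutes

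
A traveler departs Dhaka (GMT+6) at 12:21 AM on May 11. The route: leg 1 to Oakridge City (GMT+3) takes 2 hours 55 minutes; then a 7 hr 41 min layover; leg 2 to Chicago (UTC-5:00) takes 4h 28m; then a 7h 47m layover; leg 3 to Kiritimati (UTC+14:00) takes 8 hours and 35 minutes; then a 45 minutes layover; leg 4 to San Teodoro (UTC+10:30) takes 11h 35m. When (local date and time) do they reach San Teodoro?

12:37 AM on May 13

Convert departure to UTC: 12:21 AM − 6:00 = 6:21 PM UTC on May 10.
Add 2 hours 55 minutes leg 1 → 9:16 PM UTC.
Add 7 hours and 41 minutes layover in Oakridge City → 4:57 AM UTC (May 11).
Add 4 hours and 28 minutes leg 2 → 9:25 AM UTC.
Add 7 hours and 47 minutes layover in Chicago → 5:12 PM UTC.
Add 8 hours and 35 minutes leg 3 → 1:47 AM UTC (May 12).
Add 45 minutes layover in Kiritimati → 2:32 AM UTC.
Add 11 hours and 35 minutes leg 4 → 2:07 PM UTC.
San Teodoro is UTC+10:30, so local arrival = 2:07 PM + 10:30 = 12:37 AM on May 13.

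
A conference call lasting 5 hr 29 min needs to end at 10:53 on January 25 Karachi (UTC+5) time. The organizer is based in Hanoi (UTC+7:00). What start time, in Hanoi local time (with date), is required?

07:24 on Jan 25

Target end time in UTC: 10:53 − 5:00 = 05:53 on Jan 25.
Subtract 5 hours and 29 minutes → start 00:24 UTC on Jan 25.
Hanoi is UTC+7:00: 00:24 + 7:00 = 07:24 on Jan 25.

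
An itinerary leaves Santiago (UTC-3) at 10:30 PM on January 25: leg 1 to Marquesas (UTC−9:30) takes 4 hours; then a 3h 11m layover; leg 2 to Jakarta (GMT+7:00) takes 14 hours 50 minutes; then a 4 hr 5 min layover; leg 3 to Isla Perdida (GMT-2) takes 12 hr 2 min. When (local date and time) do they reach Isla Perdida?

Convert departure to UTC: 10:30 PM + 3:00 = 1:30 AM UTC on Jan 26.
Add 4 hours leg 1 → 5:30 AM UTC.
Add 3 hours and 11 minutes layover in Marquesas → 8:41 AM UTC.
Add 14 hours 50 minutes leg 2 → 11:31 PM UTC.
Add 4 hours 5 minutes layover in Jakarta → 3:36 AM UTC (Jan 27).
Add 12 hours and 2 minutes leg 3 → 3:38 PM UTC.
Isla Perdida is UTC−2:00, so local arrival = 3:38 PM − 2:00 = 1:38 PM on Jan 27.

1:38 PM on January 27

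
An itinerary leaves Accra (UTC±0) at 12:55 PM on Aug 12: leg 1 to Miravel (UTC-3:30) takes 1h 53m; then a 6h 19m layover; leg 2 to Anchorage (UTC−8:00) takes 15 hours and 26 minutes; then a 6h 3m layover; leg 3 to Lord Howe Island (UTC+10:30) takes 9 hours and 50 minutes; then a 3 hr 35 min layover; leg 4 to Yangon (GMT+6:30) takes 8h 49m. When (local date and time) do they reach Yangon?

11:20 PM on Aug 14

Accra is at UTC+0, so departure is already 12:55 PM UTC on Aug 12.
Add 1 hour and 53 minutes leg 1 → 2:48 PM UTC.
Add 6 hours and 19 minutes layover in Miravel → 9:07 PM UTC.
Add 15 hours 26 minutes leg 2 → 12:33 PM UTC (Aug 13).
Add 6 hours 3 minutes layover in Anchorage → 6:36 PM UTC.
Add 9 hours and 50 minutes leg 3 → 4:26 AM UTC (Aug 14).
Add 3 hours and 35 minutes layover in Lord Howe Island → 8:01 AM UTC.
Add 8 hours 49 minutes leg 4 → 4:50 PM UTC.
Yangon is UTC+6:30, so local arrival = 4:50 PM + 6:30 = 11:20 PM on Aug 14.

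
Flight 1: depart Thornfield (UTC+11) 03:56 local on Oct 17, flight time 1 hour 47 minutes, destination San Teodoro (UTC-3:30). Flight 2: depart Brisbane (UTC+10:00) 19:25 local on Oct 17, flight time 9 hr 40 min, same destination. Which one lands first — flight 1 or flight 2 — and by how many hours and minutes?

Flight 1 in UTC: 03:56 − 11:00 = 16:56 on Oct 16.
+1 hour 47 minutes → arrive 18:43 UTC on Oct 16.
Flight 2 in UTC: 19:25 − 10:00 = 09:25 on Oct 17.
+9 hours and 40 minutes → arrive 19:05 UTC on Oct 17.
Flight 1 lands earlier by 24 hours 22 minutes.

the first, by 24 hours 22 minutes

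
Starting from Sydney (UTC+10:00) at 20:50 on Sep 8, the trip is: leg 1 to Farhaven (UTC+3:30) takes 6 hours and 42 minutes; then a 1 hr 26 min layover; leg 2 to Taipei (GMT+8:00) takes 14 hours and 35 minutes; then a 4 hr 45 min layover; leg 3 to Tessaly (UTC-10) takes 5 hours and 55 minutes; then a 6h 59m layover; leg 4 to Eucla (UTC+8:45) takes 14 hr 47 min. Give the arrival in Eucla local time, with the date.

Convert departure to UTC: 20:50 − 10:00 = 10:50 UTC on Sep 8.
Add 6 hours 42 minutes leg 1 → 17:32 UTC.
Add 1 hour and 26 minutes layover in Farhaven → 18:58 UTC.
Add 14 hours and 35 minutes leg 2 → 09:33 UTC (Sep 9).
Add 4 hours and 45 minutes layover in Taipei → 14:18 UTC.
Add 5 hours 55 minutes leg 3 → 20:13 UTC.
Add 6 hours 59 minutes layover in Tessaly → 03:12 UTC (Sep 10).
Add 14 hours 47 minutes leg 4 → 17:59 UTC.
Eucla is UTC+8:45, so local arrival = 17:59 + 8:45 = 02:44 on Sep 11.

02:44 on September 11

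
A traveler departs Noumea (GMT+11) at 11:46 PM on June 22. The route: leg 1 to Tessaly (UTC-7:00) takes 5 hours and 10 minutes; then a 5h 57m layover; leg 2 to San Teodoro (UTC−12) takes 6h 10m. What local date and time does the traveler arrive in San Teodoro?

Convert departure to UTC: 11:46 PM − 11:00 = 12:46 PM UTC on Jun 22.
Add 5 hours 10 minutes leg 1 → 5:56 PM UTC.
Add 5 hours 57 minutes layover in Tessaly → 11:53 PM UTC.
Add 6 hours and 10 minutes leg 2 → 6:03 AM UTC (Jun 23).
San Teodoro is UTC−12:00, so local arrival = 6:03 AM − 12:00 = 6:03 PM on Jun 22.

6:03 PM on June 22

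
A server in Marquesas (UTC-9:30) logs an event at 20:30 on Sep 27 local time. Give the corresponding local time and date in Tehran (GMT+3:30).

Tehran is 13:00 ahead of Marquesas.
Shift by the zone difference: 20:30 + 13:00 = 09:30 on Sep 28 in Tehran.

09:30 on Sep 28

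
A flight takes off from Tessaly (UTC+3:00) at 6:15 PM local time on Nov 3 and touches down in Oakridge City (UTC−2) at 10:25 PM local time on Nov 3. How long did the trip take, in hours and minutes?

Departure in UTC: 6:15 PM − 3:00 = 3:15 PM on Nov 3.
Arrival in UTC: 10:25 PM + 2:00 = 12:25 AM on Nov 4.
Elapsed = 12:25 AM − 3:15 PM (+1 day) = 9 hours 10 minutes.

9 hours 10 minutes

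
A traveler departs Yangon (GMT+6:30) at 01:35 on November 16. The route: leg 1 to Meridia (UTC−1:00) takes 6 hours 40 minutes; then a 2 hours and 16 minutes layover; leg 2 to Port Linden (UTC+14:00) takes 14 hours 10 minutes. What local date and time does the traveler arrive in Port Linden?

Convert departure to UTC: 01:35 − 6:30 = 19:05 UTC on Nov 15.
Add 6 hours 40 minutes leg 1 → 01:45 UTC (Nov 16).
Add 2 hours and 16 minutes layover in Meridia → 04:01 UTC.
Add 14 hours and 10 minutes leg 2 → 18:11 UTC.
Port Linden is UTC+14:00, so local arrival = 18:11 + 14:00 = 08:11 on Nov 17.

08:11 on November 17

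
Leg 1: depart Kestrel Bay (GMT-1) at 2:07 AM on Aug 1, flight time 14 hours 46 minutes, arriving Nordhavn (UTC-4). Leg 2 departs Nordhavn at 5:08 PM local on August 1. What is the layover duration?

Convert departure to UTC: 2:07 AM + 1:00 = 3:07 AM UTC on Aug 1.
Add 14 hours and 46 minutes flight time → 5:53 PM UTC.
Nordhavn is UTC−4:00, so local arrival = 5:53 PM − 4:00 = 1:53 PM on Aug 1.
Layover = 5:08 PM − 1:53 PM = 3 hours 15 minutes.

3 hours 15 minutes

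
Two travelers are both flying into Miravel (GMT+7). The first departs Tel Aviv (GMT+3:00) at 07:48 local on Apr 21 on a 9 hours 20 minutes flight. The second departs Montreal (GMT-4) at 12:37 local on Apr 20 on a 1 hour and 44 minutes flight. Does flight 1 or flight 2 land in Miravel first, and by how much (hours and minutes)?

the second, by 19 hours 47 minutes

Flight 1 in UTC: 07:48 − 3:00 = 04:48 on Apr 21.
+9 hours 20 minutes → arrive 14:08 UTC on Apr 21.
Flight 2 in UTC: 12:37 + 4:00 = 16:37 on Apr 20.
+1 hour and 44 minutes → arrive 18:21 UTC on Apr 20.
Flight 2 lands earlier by 19 hours 47 minutes.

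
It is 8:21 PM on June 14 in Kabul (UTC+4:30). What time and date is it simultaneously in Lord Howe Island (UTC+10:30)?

In UTC: 8:21 PM − 4:30 = 3:51 PM on Jun 14.
Lord Howe Island is UTC+10:30: 3:51 PM + 10:30 = 2:21 AM on Jun 15.

2:21 AM on June 15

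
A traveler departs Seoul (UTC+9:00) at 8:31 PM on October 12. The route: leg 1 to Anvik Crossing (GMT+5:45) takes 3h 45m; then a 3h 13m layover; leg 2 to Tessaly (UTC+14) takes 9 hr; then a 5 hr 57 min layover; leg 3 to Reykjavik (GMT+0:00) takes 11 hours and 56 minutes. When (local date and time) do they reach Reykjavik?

Convert departure to UTC: 8:31 PM − 9:00 = 11:31 AM UTC on Oct 12.
Add 3 hours and 45 minutes leg 1 → 3:16 PM UTC.
Add 3 hours 13 minutes layover in Anvik Crossing → 6:29 PM UTC.
Add 9 hours leg 2 → 3:29 AM UTC (Oct 13).
Add 5 hours and 57 minutes layover in Tessaly → 9:26 AM UTC.
Add 11 hours 56 minutes leg 3 → 9:22 PM UTC.
Reykjavik is UTC+0, so local arrival is the same: 9:22 PM on Oct 13.

9:22 PM on Oct 13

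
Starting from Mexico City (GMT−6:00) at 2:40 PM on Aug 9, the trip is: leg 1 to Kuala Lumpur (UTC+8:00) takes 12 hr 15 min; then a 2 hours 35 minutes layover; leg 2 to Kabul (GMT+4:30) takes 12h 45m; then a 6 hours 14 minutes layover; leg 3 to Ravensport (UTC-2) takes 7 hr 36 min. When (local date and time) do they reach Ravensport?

Convert departure to UTC: 2:40 PM + 6:00 = 8:40 PM UTC on Aug 9.
Add 12 hours and 15 minutes leg 1 → 8:55 AM UTC (Aug 10).
Add 2 hours 35 minutes layover in Kuala Lumpur → 11:30 AM UTC.
Add 12 hours and 45 minutes leg 2 → 12:15 AM UTC (Aug 11).
Add 6 hours 14 minutes layover in Kabul → 6:29 AM UTC.
Add 7 hours and 36 minutes leg 3 → 2:05 PM UTC.
Ravensport is UTC−2:00, so local arrival = 2:05 PM − 2:00 = 12:05 PM on Aug 11.

12:05 PM on Aug 11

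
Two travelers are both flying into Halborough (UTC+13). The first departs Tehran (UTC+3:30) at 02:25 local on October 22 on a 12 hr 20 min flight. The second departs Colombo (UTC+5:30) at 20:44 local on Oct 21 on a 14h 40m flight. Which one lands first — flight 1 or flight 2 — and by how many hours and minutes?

the second, by 5 hours 21 minutes

Flight 1 in UTC: 02:25 − 3:30 = 22:55 on Oct 21.
+12 hours 20 minutes → arrive 11:15 UTC on Oct 22.
Flight 2 in UTC: 20:44 − 5:30 = 15:14 on Oct 21.
+14 hours and 40 minutes → arrive 05:54 UTC on Oct 22.
Flight 2 lands earlier by 5 hours 21 minutes.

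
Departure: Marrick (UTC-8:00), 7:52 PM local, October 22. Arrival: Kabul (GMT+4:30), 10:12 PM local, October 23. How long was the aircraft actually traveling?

13 hours 50 minutes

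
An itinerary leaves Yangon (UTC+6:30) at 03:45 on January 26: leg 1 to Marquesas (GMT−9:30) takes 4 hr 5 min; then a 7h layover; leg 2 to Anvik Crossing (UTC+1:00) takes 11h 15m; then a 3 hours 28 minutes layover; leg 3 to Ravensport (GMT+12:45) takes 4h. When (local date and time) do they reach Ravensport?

15:48 on January 27

Convert departure to UTC: 03:45 − 6:30 = 21:15 UTC on Jan 25.
Add 4 hours and 5 minutes leg 1 → 01:20 UTC (Jan 26).
Add 7 hours layover in Marquesas → 08:20 UTC.
Add 11 hours and 15 minutes leg 2 → 19:35 UTC.
Add 3 hours and 28 minutes layover in Anvik Crossing → 23:03 UTC.
Add 4 hours leg 3 → 03:03 UTC (Jan 27).
Ravensport is UTC+12:45, so local arrival = 03:03 + 12:45 = 15:48 on Jan 27.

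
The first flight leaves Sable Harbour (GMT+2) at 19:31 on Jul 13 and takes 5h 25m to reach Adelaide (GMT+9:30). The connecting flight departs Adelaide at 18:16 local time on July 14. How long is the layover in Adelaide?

9 hours 50 minutes

Convert departure to UTC: 19:31 − 2:00 = 17:31 UTC on Jul 13.
Add 5 hours 25 minutes flight time → 22:56 UTC.
Adelaide is UTC+9:30, so local arrival = 22:56 + 9:30 = 08:26 on Jul 14.
Layover = 18:16 − 08:26 = 9 hours 50 minutes.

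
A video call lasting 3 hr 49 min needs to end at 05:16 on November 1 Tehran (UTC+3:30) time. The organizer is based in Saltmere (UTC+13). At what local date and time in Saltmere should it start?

Target end time in UTC: 05:16 − 3:30 = 01:46 on Nov 1.
Subtract 3 hours 49 minutes → start 21:57 UTC on Oct 31.
Saltmere is UTC+13:00: 21:57 + 13:00 = 10:57 on Nov 1.

10:57 on Nov 1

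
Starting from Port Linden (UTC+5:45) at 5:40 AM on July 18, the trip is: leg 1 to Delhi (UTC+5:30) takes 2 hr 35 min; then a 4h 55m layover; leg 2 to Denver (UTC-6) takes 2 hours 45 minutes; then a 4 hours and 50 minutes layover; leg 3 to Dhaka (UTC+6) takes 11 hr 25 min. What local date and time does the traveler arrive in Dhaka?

8:25 AM on July 19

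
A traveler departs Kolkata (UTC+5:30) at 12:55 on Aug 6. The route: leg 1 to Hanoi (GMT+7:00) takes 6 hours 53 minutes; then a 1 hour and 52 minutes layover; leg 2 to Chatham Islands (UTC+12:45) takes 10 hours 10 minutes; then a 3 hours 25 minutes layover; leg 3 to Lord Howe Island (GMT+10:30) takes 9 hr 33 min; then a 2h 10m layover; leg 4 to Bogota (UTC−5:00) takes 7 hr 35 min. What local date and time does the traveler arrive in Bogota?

Convert departure to UTC: 12:55 − 5:30 = 07:25 UTC on Aug 6.
Add 6 hours and 53 minutes leg 1 → 14:18 UTC.
Add 1 hour and 52 minutes layover in Hanoi → 16:10 UTC.
Add 10 hours 10 minutes leg 2 → 02:20 UTC (Aug 7).
Add 3 hours 25 minutes layover in Chatham Islands → 05:45 UTC.
Add 9 hours and 33 minutes leg 3 → 15:18 UTC.
Add 2 hours 10 minutes layover in Lord Howe Island → 17:28 UTC.
Add 7 hours 35 minutes leg 4 → 01:03 UTC (Aug 8).
Bogota is UTC−5:00, so local arrival = 01:03 − 5:00 = 20:03 on Aug 7.

20:03 on Aug 7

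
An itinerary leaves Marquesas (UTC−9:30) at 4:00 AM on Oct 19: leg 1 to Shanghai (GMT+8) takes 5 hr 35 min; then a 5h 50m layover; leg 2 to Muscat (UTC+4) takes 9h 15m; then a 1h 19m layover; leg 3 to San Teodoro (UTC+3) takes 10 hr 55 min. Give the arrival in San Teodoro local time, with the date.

Convert departure to UTC: 4:00 AM + 9:30 = 1:30 PM UTC on Oct 19.
Add 5 hours and 35 minutes leg 1 → 7:05 PM UTC.
Add 5 hours 50 minutes layover in Shanghai → 12:55 AM UTC (Oct 20).
Add 9 hours and 15 minutes leg 2 → 10:10 AM UTC.
Add 1 hour 19 minutes layover in Muscat → 11:29 AM UTC.
Add 10 hours 55 minutes leg 3 → 10:24 PM UTC.
San Teodoro is UTC+3:00, so local arrival = 10:24 PM + 3:00 = 1:24 AM on Oct 21.

1:24 AM on October 21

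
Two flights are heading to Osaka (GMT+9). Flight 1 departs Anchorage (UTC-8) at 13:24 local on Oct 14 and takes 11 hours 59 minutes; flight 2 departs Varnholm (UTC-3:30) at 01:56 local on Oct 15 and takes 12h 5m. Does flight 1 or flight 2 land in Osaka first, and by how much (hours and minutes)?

the first, by 8 hours 8 minutes

Flight 1 in UTC: 13:24 + 8:00 = 21:24 on Oct 14.
+11 hours and 59 minutes → arrive 09:23 UTC on Oct 15.
Flight 2 in UTC: 01:56 + 3:30 = 05:26 on Oct 15.
+12 hours and 5 minutes → arrive 17:31 UTC on Oct 15.
Flight 1 lands earlier by 8 hours 8 minutes.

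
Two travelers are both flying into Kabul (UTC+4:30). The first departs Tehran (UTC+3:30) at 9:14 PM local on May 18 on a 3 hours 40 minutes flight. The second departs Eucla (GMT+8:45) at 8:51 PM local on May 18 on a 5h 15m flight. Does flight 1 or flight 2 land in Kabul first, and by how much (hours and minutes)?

the second, by 4 hours 3 minutes

Flight 1 in UTC: 9:14 PM − 3:30 = 5:44 PM on May 18.
+3 hours 40 minutes → arrive 9:24 PM UTC on May 18.
Flight 2 in UTC: 8:51 PM − 8:45 = 12:06 PM on May 18.
+5 hours and 15 minutes → arrive 5:21 PM UTC on May 18.
Flight 2 lands earlier by 4 hours 3 minutes.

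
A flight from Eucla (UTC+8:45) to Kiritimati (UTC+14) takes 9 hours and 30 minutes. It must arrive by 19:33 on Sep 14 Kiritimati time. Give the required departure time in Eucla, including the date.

Target arrival in UTC: 19:33 − 14:00 = 05:33 on Sep 14.
Subtract 9 hours and 30 minutes → departure 20:03 UTC on Sep 13.
Eucla is UTC+8:45: 20:03 + 8:45 = 04:48 on Sep 14.

04:48 on Sep 14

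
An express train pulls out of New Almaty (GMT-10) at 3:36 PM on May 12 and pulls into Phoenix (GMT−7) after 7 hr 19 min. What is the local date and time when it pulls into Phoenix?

Phoenix is 3:00 ahead of New Almaty.
After 7 hours 19 minutes it is 10:55 PM in New Almaty.
Shift by the zone difference: 10:55 PM + 3:00 = 1:55 AM on May 13 in Phoenix.

1:55 AM on May 13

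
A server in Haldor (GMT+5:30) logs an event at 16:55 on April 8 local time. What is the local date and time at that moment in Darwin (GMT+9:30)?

Darwin is 4:00 ahead of Haldor.
Shift by the zone difference: 16:55 + 4:00 = 20:55 on Apr 8 in Darwin.

20:55 on April 8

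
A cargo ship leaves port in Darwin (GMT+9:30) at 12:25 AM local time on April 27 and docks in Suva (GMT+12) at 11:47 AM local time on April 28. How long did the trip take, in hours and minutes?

Departure in UTC: 12:25 AM − 9:30 = 2:55 PM on Apr 26.
Arrival in UTC: 11:47 AM − 12:00 = 11:47 PM on Apr 27.
Elapsed = 11:47 PM − 2:55 PM (+1 day) = 32 hours 52 minutes.

32 hours 52 minutes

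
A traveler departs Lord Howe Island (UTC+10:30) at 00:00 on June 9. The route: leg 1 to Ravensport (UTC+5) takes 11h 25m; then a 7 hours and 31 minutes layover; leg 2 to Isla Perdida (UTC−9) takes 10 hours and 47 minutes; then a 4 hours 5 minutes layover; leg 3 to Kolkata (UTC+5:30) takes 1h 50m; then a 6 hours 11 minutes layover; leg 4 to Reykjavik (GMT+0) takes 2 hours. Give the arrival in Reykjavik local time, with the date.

09:19 on June 10

Convert departure to UTC: 00:00 − 10:30 = 13:30 UTC on Jun 8.
Add 11 hours 25 minutes leg 1 → 00:55 UTC (Jun 9).
Add 7 hours and 31 minutes layover in Ravensport → 08:26 UTC.
Add 10 hours 47 minutes leg 2 → 19:13 UTC.
Add 4 hours and 5 minutes layover in Isla Perdida → 23:18 UTC.
Add 1 hour and 50 minutes leg 3 → 01:08 UTC (Jun 10).
Add 6 hours and 11 minutes layover in Kolkata → 07:19 UTC.
Add 2 hours leg 4 → 09:19 UTC.
Reykjavik is UTC+0, so local arrival is the same: 09:19 on Jun 10.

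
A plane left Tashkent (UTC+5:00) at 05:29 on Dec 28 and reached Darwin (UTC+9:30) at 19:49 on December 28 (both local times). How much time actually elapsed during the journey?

9 hours 50 minutes

Darwin is 4:30 ahead of Tashkent.
Clock-face elapsed time (ignoring zones) is 14 hours 20 minutes.
Actual elapsed = 14 hours 20 minutes − 4:30 = 9 hours 50 minutes.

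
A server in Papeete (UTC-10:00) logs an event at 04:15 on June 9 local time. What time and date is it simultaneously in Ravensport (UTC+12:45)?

In UTC: 04:15 + 10:00 = 14:15 on Jun 9.
Ravensport is UTC+12:45: 14:15 + 12:45 = 03:00 on Jun 10.

03:00 on June 10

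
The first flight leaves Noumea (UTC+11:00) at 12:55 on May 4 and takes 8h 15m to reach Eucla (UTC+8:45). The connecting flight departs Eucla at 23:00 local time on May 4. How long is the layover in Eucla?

Convert departure to UTC: 12:55 − 11:00 = 01:55 UTC on May 4.
Add 8 hours and 15 minutes flight time → 10:10 UTC.
Eucla is UTC+8:45, so local arrival = 10:10 + 8:45 = 18:55 on May 4.
Layover = 23:00 − 18:55 = 4 hours 5 minutes.

4 hours 5 minutes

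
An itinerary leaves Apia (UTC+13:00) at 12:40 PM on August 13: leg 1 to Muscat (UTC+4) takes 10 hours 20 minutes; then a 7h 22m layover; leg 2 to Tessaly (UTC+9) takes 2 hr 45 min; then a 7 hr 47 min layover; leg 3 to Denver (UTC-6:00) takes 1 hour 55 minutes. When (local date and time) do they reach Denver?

11:49 PM on August 13

Convert departure to UTC: 12:40 PM − 13:00 = 11:40 PM UTC on Aug 12.
Add 10 hours and 20 minutes leg 1 → 10:00 AM UTC (Aug 13).
Add 7 hours 22 minutes layover in Muscat → 5:22 PM UTC.
Add 2 hours 45 minutes leg 2 → 8:07 PM UTC.
Add 7 hours 47 minutes layover in Tessaly → 3:54 AM UTC (Aug 14).
Add 1 hour and 55 minutes leg 3 → 5:49 AM UTC.
Denver is UTC−6:00, so local arrival = 5:49 AM − 6:00 = 11:49 PM on Aug 13.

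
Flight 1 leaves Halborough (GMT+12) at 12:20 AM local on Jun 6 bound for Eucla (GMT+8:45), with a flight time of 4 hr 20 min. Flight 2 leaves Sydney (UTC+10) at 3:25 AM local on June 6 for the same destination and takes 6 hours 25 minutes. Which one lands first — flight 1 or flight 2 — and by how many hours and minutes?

the first, by 7 hours 10 minutes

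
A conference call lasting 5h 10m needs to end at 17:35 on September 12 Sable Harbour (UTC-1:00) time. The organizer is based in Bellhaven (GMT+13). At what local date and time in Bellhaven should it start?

02:25 on September 13

Target end time in UTC: 17:35 + 1:00 = 18:35 on Sep 12.
Subtract 5 hours 10 minutes → start 13:25 UTC on Sep 12.
Bellhaven is UTC+13:00: 13:25 + 13:00 = 02:25 on Sep 13.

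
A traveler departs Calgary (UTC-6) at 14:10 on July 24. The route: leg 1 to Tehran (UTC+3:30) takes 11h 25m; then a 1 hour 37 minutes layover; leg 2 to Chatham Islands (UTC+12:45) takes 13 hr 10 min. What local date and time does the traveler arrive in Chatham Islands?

11:07 on Jul 26

Convert departure to UTC: 14:10 + 6:00 = 20:10 UTC on Jul 24.
Add 11 hours 25 minutes leg 1 → 07:35 UTC (Jul 25).
Add 1 hour and 37 minutes layover in Tehran → 09:12 UTC.
Add 13 hours 10 minutes leg 2 → 22:22 UTC.
Chatham Islands is UTC+12:45, so local arrival = 22:22 + 12:45 = 11:07 on Jul 26.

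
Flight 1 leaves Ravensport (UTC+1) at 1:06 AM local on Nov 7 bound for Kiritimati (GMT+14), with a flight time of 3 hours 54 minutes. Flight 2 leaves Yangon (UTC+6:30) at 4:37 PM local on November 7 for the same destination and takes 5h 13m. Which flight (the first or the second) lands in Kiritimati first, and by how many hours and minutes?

the first, by 11 hours 20 minutes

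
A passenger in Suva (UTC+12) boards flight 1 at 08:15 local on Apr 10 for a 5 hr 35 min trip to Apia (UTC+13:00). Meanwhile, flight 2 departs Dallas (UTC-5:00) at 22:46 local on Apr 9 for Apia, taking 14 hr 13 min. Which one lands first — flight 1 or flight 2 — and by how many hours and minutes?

Flight 1 in UTC: 08:15 − 12:00 = 20:15 on Apr 9.
+5 hours and 35 minutes → arrive 01:50 UTC on Apr 10.
Flight 2 in UTC: 22:46 + 5:00 = 03:46 on Apr 10.
+14 hours and 13 minutes → arrive 17:59 UTC on Apr 10.
Flight 1 lands earlier by 16 hours 9 minutes.

the first, by 16 hours 9 minutes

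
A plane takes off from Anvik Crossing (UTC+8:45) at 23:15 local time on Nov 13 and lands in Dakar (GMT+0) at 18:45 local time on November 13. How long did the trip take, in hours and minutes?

Dakar is 8:45 behind Anvik Crossing.
Clock-face elapsed time (ignoring zones) is −4 hours 30 minutes.
Actual elapsed = −4 hours 30 minutes + 8:45 = 4 hours 15 minutes.

4 hours 15 minutes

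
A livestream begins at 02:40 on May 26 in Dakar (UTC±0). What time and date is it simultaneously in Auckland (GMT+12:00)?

14:40 on May 26

Auckland is 12:00 ahead of Dakar.
Shift by the zone difference: 02:40 + 12:00 = 14:40 on May 26 in Auckland.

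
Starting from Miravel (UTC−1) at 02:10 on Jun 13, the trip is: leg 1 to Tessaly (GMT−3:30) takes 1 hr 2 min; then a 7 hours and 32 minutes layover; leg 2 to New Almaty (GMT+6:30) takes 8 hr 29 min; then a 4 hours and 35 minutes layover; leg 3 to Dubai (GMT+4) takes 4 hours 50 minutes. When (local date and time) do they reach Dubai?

Convert departure to UTC: 02:10 + 1:00 = 03:10 UTC on Jun 13.
Add 1 hour and 2 minutes leg 1 → 04:12 UTC.
Add 7 hours 32 minutes layover in Tessaly → 11:44 UTC.
Add 8 hours 29 minutes leg 2 → 20:13 UTC.
Add 4 hours and 35 minutes layover in New Almaty → 00:48 UTC (Jun 14).
Add 4 hours 50 minutes leg 3 → 05:38 UTC.
Dubai is UTC+4:00, so local arrival = 05:38 + 4:00 = 09:38 on Jun 14.

09:38 on June 14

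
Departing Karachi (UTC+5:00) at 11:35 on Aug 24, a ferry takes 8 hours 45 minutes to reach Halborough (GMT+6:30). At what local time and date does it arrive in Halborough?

21:50 on August 24

Convert departure to UTC: 11:35 − 5:00 = 06:35 UTC on Aug 24.
Add 8 hours and 45 minutes travel time → 15:20 UTC.
Halborough is UTC+6:30, so local arrival = 15:20 + 6:30 = 21:50 on Aug 24.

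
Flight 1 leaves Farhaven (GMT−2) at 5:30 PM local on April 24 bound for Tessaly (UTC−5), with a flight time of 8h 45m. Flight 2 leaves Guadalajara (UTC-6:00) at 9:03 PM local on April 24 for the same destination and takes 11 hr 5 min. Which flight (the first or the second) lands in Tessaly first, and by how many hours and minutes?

the first, by 9 hours 53 minutes

Flight 1 in UTC: 5:30 PM + 2:00 = 7:30 PM on Apr 24.
+8 hours and 45 minutes → arrive 4:15 AM UTC on Apr 25.
Flight 2 in UTC: 9:03 PM + 6:00 = 3:03 AM on Apr 25.
+11 hours and 5 minutes → arrive 2:08 PM UTC on Apr 25.
Flight 1 lands earlier by 9 hours 53 minutes.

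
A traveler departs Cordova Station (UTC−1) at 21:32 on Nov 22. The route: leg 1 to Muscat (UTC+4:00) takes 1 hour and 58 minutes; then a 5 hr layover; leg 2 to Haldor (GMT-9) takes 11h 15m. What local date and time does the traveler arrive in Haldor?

Convert departure to UTC: 21:32 + 1:00 = 22:32 UTC on Nov 22.
Add 1 hour and 58 minutes leg 1 → 00:30 UTC (Nov 23).
Add 5 hours layover in Muscat → 05:30 UTC.
Add 11 hours 15 minutes leg 2 → 16:45 UTC.
Haldor is UTC−9:00, so local arrival = 16:45 − 9:00 = 07:45 on Nov 23.

07:45 on November 23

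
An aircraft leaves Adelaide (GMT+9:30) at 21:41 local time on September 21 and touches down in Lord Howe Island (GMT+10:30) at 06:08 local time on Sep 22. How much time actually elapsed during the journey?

7 hours 27 minutes

Departure in UTC: 21:41 − 9:30 = 12:11 on Sep 21.
Arrival in UTC: 06:08 − 10:30 = 19:38 on Sep 21.
Elapsed = 19:38 − 12:11 = 7 hours 27 minutes.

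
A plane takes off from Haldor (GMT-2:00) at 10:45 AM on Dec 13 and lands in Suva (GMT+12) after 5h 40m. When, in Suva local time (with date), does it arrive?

Convert departure to UTC: 10:45 AM + 2:00 = 12:45 PM UTC on Dec 13.
Add 5 hours 40 minutes travel time → 6:25 PM UTC.
Suva is UTC+12:00, so local arrival = 6:25 PM + 12:00 = 6:25 AM on Dec 14.

6:25 AM on December 14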